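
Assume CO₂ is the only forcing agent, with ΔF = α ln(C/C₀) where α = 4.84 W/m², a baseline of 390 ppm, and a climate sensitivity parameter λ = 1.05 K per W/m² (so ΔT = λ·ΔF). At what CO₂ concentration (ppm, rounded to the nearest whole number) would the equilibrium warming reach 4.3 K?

Required forcing: ΔF = ΔT/λ = 4.3/1.05 = 4.0952 W/m².
Then ln(C/390) = ΔF/4.84 = 4.0952/4.84 = 0.84612.
So C = 390 × e^0.84612 = 390 × 2.33059 = 908.93 ppm.

C ≈ 909 ppm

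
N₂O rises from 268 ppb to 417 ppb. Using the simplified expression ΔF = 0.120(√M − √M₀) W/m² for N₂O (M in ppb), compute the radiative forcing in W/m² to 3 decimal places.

ΔF = 0.486 W/m²

N₂O: 0.120 × (√417 − √268) = 0.120 × (20.4206 − 16.3707) = 0.120 × 4.0499 = 0.4860 W/m².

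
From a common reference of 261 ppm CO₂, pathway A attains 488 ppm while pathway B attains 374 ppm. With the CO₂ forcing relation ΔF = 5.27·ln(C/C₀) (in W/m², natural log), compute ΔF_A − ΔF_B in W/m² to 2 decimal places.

ΔF_A − ΔF_B = 1.40 W/m²

ΔF_A = 5.27 ln(488/261) = 5.27 × 0.62579 = 3.2979 W/m².
ΔF_B = 5.27 ln(374/261) = 5.27 × 0.35974 = 1.8958 W/m².
Difference: 3.2979 − 1.8958 = 1.4021 W/m².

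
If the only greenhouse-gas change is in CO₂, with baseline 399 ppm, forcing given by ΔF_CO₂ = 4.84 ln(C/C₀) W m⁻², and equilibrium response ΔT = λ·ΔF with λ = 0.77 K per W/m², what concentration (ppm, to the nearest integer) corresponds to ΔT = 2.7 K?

C ≈ 823 ppm

Required forcing: ΔF = ΔT/λ = 2.7/0.77 = 3.5065 W/m².
Then ln(C/399) = ΔF/4.84 = 3.5065/4.84 = 0.72448.
So C = 399 × e^0.72448 = 399 × 2.06366 = 823.40 ppm.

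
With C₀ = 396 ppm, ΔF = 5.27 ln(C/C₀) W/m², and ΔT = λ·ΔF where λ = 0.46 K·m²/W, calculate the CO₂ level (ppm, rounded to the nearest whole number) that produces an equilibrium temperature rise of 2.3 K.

Required forcing: ΔF = ΔT/λ = 2.3/0.46 = 5.0000 W/m².
Then ln(C/396) = ΔF/5.27 = 5.0000/5.27 = 0.94877.
So C = 396 × e^0.94877 = 396 × 2.58253 = 1022.68 ppm.

C ≈ 1023 ppm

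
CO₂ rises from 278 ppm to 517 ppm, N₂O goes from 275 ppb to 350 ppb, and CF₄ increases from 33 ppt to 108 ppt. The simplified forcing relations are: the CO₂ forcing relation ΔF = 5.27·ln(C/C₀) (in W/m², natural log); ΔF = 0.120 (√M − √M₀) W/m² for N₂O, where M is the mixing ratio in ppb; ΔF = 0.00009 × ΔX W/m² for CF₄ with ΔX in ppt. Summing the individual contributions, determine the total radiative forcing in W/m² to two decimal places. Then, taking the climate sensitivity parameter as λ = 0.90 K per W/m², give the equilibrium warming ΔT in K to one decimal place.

ΔF = 3.53 W/m²; ΔT = 3.2 K

CO₂: 5.27 × ln(517/278) = 5.27 × ln(1.85971) = 5.27 × 0.62042 = 3.2696 W/m².
N₂O: 0.120 × (√350 − √275) = 0.120 × (18.7083 − 16.5831) = 0.120 × 2.1252 = 0.2550 W/m².
CF₄: ΔF = 0.00009 × (108 − 33) = 0.00009 × 75 = 0.0068 W/m².
Total ΔF = 3.2696 + 0.2550 + 0.0068 = 3.5314 W/m².
ΔT = λ ΔF = 0.90 × 3.53 = 3.1770 K.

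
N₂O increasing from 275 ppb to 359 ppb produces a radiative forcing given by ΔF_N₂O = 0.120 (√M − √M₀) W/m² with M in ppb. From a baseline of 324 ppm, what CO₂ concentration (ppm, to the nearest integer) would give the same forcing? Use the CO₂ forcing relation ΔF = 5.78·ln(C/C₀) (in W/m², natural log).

N₂O forcing: 0.120 × (√359 − √275) = 0.120 × (18.9473 − 16.5831) = 0.120 × 2.3642 = 0.28370 W/m².
Set 5.78 ln(C/324) = 0.28370: ln(C/324) = 0.28370/5.78 = 0.04908, so C = 324 × e^0.04908 = 324 × 1.05030 = 340.30 ppm.

C ≈ 340 ppm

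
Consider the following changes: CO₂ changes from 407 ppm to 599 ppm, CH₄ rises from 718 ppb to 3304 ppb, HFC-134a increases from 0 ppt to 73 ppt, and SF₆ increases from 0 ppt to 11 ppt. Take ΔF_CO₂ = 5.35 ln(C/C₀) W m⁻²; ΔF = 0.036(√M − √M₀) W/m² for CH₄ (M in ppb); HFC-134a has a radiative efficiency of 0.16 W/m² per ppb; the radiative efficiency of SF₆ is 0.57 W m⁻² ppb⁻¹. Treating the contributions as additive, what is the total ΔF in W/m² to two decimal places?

ΔF = 3.19 W/m²

CO₂: 5.35 × ln(599/407) = 5.35 × ln(1.47174) = 5.35 × 0.38645 = 2.0675 W/m².
CH₄: 0.036 × (√3304 − √718) = 0.036 × (57.4804 − 26.7955) = 0.036 × 30.6849 = 1.1047 W/m².
HFC-134a: Δ = 73 − 0 = 73 ppt = 0.073 ppb; ΔF = 0.16 × 0.073 = 0.0117 W/m².
SF₆: Δ = 11 − 0 = 11 ppt = 0.011 ppb; ΔF = 0.57 × 0.011 = 0.0063 W/m².
Total ΔF = 2.0675 + 1.1047 + 0.0117 + 0.0063 = 3.1902 W/m².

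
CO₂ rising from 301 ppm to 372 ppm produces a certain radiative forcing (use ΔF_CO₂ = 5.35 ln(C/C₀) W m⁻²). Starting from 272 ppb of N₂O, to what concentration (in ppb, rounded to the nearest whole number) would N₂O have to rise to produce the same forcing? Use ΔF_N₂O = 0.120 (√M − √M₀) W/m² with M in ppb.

M ≈ 673 ppb

CO₂ forcing: 5.35 × ln(372/301) = 5.35 × 0.211784 = 1.13304 W/m².
Set 0.120(√M − √272) = 1.13304: √M = 1.13304/0.120 + √272 = 9.4420 + 16.4924 = 25.9344.
M = (25.9344)² = 672.59 ppb.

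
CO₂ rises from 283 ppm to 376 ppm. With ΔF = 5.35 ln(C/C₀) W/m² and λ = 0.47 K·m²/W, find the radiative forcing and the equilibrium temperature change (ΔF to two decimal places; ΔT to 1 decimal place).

ΔF = 1.52 W/m²; ΔT = 0.7 K

CO₂: 5.35 × ln(376/283) = 5.35 × ln(1.32862) = 5.35 × 0.28414 = 1.5201 W/m².
ΔT = λ ΔF = 0.47 × 1.52 = 0.7144 K.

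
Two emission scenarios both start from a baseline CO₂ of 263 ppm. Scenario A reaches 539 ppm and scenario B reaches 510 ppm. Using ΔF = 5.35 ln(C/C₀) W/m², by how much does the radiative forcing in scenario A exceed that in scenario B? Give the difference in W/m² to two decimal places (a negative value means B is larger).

ΔF_A = 5.35 ln(539/263) = 5.35 × 0.71756 = 3.8389 W/m².
ΔF_B = 5.35 ln(510/263) = 5.35 × 0.66226 = 3.5431 W/m².
Difference: 3.8389 − 3.5431 = 0.2958 W/m².

ΔF_A − ΔF_B = 0.30 W/m²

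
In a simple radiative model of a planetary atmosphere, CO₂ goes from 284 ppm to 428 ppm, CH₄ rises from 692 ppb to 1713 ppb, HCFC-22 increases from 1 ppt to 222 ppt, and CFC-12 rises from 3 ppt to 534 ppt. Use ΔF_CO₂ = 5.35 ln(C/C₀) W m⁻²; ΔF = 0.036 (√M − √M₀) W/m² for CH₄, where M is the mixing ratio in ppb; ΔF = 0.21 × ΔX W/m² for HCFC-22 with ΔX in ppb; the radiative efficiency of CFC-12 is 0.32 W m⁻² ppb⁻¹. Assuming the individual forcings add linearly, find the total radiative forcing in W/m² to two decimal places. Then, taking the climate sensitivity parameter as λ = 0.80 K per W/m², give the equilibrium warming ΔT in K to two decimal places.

CO₂: 5.35 × ln(428/284) = 5.35 × ln(1.50704) = 5.35 × 0.41015 = 2.1943 W/m².
CH₄: 0.036 × (√1713 − √692) = 0.036 × (41.3884 − 26.3059) = 0.036 × 15.0825 = 0.5430 W/m².
HCFC-22: Δ = 222 − 1 = 221 ppt = 0.221 ppb; ΔF = 0.21 × 0.221 = 0.0464 W/m².
CFC-12: Δ = 534 − 3 = 531 ppt = 0.531 ppb; ΔF = 0.32 × 0.531 = 0.1699 W/m².
Total ΔF = 2.1943 + 0.5430 + 0.0464 + 0.1699 = 2.9536 W/m².
ΔT = λ ΔF = 0.80 × 2.95 = 2.3600 K.

ΔF = 2.95 W/m²; ΔT = 2.36 K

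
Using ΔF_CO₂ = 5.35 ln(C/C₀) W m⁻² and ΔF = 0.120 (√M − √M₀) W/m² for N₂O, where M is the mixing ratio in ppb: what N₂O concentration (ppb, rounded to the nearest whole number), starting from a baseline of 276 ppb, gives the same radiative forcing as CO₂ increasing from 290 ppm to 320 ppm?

M ≈ 441 ppb

CO₂ forcing: 5.35 × ln(320/290) = 5.35 × 0.098440 = 0.52665 W/m².
Set 0.120(√M − √276) = 0.52665: √M = 0.52665/0.120 + √276 = 4.3888 + 16.6132 = 21.0020.
M = (21.0020)² = 441.08 ppb.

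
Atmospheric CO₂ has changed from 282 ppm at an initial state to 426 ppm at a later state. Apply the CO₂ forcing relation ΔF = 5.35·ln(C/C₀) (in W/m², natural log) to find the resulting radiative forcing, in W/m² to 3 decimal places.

CO₂: 5.35 × ln(426/282) = 5.35 × ln(1.51064) = 5.35 × 0.41253 = 2.2070 W/m².

ΔF = 2.207 W/m²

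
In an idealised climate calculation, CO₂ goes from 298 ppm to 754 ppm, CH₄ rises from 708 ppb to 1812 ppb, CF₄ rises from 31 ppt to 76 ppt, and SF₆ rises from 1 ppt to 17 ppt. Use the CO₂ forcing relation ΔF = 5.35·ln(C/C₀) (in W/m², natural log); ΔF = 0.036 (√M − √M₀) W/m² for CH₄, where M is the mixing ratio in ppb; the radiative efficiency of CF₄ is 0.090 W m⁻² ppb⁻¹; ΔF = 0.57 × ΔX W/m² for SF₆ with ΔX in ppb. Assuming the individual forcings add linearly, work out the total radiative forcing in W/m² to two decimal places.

ΔF = 5.55 W/m²

CO₂: 5.35 × ln(754/298) = 5.35 × ln(2.53020) = 5.35 × 0.92830 = 4.9664 W/m².
CH₄: 0.036 × (√1812 − √708) = 0.036 × (42.5676 − 26.6083) = 0.036 × 15.9593 = 0.5745 W/m².
CF₄: Δ = 76 − 31 = 45 ppt = 0.045 ppb; ΔF = 0.090 × 0.045 = 0.0041 W/m².
SF₆: Δ = 17 − 1 = 16 ppt = 0.016 ppb; ΔF = 0.57 × 0.016 = 0.0091 W/m².
Total ΔF = 4.9664 + 0.5745 + 0.0041 + 0.0091 = 5.5541 W/m².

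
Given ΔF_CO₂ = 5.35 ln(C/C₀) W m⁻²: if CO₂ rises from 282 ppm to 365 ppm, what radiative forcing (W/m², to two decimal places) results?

CO₂ absorption bands are partially saturated, so forcing scales with the logarithm of the concentration ratio.
CO₂: 5.35 × ln(365/282) = 5.35 × ln(1.29433) = 5.35 × 0.25799 = 1.3802 W/m².

ΔF = 1.38 W/m²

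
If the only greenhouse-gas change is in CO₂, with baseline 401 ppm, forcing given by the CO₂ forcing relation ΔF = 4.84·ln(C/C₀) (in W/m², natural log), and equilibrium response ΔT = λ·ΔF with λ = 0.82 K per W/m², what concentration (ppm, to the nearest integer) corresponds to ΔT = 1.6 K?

C ≈ 600 ppm

Required forcing: ΔF = ΔT/λ = 1.6/0.82 = 1.9512 W/m².
Then ln(C/401) = ΔF/4.84 = 1.9512/4.84 = 0.40314.
So C = 401 × e^0.40314 = 401 × 1.49652 = 600.10 ppm.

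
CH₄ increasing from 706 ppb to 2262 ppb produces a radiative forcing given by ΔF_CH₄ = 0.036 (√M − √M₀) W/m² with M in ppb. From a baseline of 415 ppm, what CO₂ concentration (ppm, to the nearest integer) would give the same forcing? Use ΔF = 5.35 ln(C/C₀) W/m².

CH₄ forcing: 0.036 × (√2262 − √706) = 0.036 × (47.5605 − 26.5707) = 0.036 × 20.9898 = 0.75563 W/m².
Set 5.35 ln(C/415) = 0.75563: ln(C/415) = 0.75563/5.35 = 0.14124, so C = 415 × e^0.14124 = 415 × 1.15170 = 477.96 ppm.

C ≈ 478 ppm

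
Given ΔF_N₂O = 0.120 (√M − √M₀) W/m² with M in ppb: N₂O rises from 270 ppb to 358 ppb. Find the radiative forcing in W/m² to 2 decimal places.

N₂O: 0.120 × (√358 − √270) = 0.120 × (18.9209 − 16.4317) = 0.120 × 2.4892 = 0.2987 W/m².

ΔF = 0.30 W/m²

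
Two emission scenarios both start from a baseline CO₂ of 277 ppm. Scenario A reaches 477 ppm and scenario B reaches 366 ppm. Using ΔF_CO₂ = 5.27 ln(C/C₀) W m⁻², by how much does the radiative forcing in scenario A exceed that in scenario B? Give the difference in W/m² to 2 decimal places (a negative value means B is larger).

ΔF_A − ΔF_B = 1.40 W/m²

ΔF_A = 5.27 ln(477/277) = 5.27 × 0.54350 = 2.8642 W/m².
ΔF_B = 5.27 ln(366/277) = 5.27 × 0.27862 = 1.4683 W/m².
Difference: 2.8642 − 1.4683 = 1.3959 W/m².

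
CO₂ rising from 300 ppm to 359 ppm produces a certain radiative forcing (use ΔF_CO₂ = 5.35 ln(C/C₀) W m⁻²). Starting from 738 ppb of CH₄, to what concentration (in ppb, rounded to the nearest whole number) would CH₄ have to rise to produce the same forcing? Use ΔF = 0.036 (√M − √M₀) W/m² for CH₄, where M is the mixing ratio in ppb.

CO₂ forcing: 5.35 × ln(359/300) = 5.35 × 0.179540 = 0.96054 W/m².
Set 0.036(√M − √738) = 0.96054: √M = 0.96054/0.036 + √738 = 26.6817 + 27.1662 = 53.8479.
M = (53.8479)² = 2899.60 ppb.

M ≈ 2900 ppb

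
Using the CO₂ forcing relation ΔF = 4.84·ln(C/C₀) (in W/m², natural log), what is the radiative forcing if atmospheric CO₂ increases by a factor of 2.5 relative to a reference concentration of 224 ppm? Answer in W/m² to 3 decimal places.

ΔF = 4.435 W/m²

ΔF = 4.84 × ln(2.5) = 4.84 × 0.91629 = 4.4348 W/m².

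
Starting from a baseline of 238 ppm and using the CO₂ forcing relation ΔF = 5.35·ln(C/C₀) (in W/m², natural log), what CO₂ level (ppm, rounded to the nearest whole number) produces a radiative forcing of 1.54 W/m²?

C ≈ 317 ppm

Set 5.35 ln(C/238) = 1.54, so ln(C/238) = 1.54/5.35 = 0.28785.
Then C/238 = e^0.28785 = 1.33356, giving C = 238 × 1.33356 = 317.39 ppm.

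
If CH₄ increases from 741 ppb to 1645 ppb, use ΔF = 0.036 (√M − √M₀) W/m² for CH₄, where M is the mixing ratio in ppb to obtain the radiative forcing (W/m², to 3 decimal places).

CH₄: 0.036 × (√1645 − √741) = 0.036 × (40.5586 − 27.2213) = 0.036 × 13.3373 = 0.4801 W/m².

ΔF = 0.480 W/m²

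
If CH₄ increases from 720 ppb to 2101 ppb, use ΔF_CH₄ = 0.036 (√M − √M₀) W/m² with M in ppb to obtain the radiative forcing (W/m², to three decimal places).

CH₄: 0.036 × (√2101 − √720) = 0.036 × (45.8367 − 26.8328) = 0.036 × 19.0039 = 0.6841 W/m².

ΔF = 0.684 W/m²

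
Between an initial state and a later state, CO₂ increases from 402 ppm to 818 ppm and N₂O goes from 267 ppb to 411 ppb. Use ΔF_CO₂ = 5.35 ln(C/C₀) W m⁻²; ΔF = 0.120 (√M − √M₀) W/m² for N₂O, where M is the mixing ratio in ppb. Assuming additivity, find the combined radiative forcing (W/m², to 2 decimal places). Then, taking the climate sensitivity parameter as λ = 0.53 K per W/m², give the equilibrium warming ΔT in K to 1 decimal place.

ΔF = 4.27 W/m²; ΔT = 2.3 K

CO₂: 5.35 × ln(818/402) = 5.35 × ln(2.03483) = 5.35 × 0.71041 = 3.8007 W/m².
N₂O: 0.120 × (√411 − √267) = 0.120 × (20.2731 − 16.3401) = 0.120 × 3.9330 = 0.4720 W/m².
Total ΔF = 3.8007 + 0.4720 = 4.2727 W/m².
ΔT = λ ΔF = 0.53 × 4.27 = 2.2631 K.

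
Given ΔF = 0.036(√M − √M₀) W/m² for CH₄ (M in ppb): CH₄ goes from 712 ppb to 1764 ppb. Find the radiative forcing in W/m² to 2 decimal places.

ΔF = 0.55 W/m²

CH₄: 0.036 × (√1764 − √712) = 0.036 × (42.0000 − 26.6833) = 0.036 × 15.3167 = 0.5514 W/m².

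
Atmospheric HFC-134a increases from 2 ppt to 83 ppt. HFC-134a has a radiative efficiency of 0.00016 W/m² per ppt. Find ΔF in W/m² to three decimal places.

ΔF = 0.013 W/m²

HFC-134a: ΔF = 0.00016 × (83 − 2) = 0.00016 × 81 = 0.0130 W/m².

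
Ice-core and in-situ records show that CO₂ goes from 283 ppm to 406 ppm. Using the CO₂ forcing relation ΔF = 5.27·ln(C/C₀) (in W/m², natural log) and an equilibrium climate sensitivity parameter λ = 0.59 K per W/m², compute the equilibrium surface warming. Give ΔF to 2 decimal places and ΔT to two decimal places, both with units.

ΔF = 1.90 W/m²; ΔT = 1.12 K

CO₂: 5.27 × ln(406/283) = 5.27 × ln(1.43463) = 5.27 × 0.36091 = 1.9020 W/m².
ΔT = λ ΔF = 0.59 × 1.90 = 1.1210 K.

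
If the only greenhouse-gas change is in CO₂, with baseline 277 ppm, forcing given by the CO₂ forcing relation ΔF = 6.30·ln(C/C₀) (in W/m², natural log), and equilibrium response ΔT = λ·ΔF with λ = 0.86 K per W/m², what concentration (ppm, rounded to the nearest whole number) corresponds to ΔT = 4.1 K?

Required forcing: ΔF = ΔT/λ = 4.1/0.86 = 4.7674 W/m².
Then ln(C/277) = ΔF/6.30 = 4.7674/6.30 = 0.75673.
So C = 277 × e^0.75673 = 277 × 2.13130 = 590.37 ppm.

C ≈ 590 ppm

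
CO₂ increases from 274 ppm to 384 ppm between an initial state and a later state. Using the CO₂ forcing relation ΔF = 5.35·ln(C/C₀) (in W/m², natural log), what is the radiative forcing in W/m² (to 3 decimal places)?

ΔF = 1.806 W/m²

CO₂: 5.35 × ln(384/274) = 5.35 × ln(1.40146) = 5.35 × 0.33751 = 1.8057 W/m².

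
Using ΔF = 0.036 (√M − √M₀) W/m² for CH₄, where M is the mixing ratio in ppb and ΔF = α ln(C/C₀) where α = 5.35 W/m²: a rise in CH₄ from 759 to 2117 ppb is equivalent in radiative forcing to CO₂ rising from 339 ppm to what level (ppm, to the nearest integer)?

C ≈ 384 ppm

CH₄ forcing: 0.036 × (√2117 − √759) = 0.036 × (46.0109 − 27.5500) = 0.036 × 18.4609 = 0.66459 W/m².
Set 5.35 ln(C/339) = 0.66459: ln(C/339) = 0.66459/5.35 = 0.12422, so C = 339 × e^0.12422 = 339 × 1.13226 = 383.84 ppm.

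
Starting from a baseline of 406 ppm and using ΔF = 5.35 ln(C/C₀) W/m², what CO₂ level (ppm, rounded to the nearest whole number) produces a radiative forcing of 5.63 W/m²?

Set 5.35 ln(C/406) = 5.63, so ln(C/406) = 5.63/5.35 = 1.05234.
Then C/406 = e^1.05234 = 2.86435, giving C = 406 × 2.86435 = 1162.93 ppm.

C ≈ 1163 ppm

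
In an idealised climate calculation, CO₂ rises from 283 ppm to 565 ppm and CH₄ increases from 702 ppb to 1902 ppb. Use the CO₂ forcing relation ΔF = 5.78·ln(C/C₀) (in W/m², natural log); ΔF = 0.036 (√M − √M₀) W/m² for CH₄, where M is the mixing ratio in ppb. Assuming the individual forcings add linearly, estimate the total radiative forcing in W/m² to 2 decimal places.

ΔF = 4.61 W/m²

CO₂: 5.78 × ln(565/283) = 5.78 × ln(1.99647) = 5.78 × 0.69138 = 3.9962 W/m².
CH₄: 0.036 × (√1902 − √702) = 0.036 × (43.6119 − 26.4953) = 0.036 × 17.1166 = 0.6162 W/m².
Total ΔF = 3.9962 + 0.6162 = 4.6124 W/m².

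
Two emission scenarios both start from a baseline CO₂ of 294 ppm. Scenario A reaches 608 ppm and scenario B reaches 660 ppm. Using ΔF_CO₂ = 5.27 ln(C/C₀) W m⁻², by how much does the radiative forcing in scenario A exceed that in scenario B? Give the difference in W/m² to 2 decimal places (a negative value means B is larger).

ΔF_A − ΔF_B = -0.43 W/m²

ΔF_A = 5.27 ln(608/294) = 5.27 × 0.72660 = 3.8292 W/m².
ΔF_B = 5.27 ln(660/294) = 5.27 × 0.80866 = 4.2616 W/m².
Difference: 3.8292 − 4.2616 = -0.4324 W/m².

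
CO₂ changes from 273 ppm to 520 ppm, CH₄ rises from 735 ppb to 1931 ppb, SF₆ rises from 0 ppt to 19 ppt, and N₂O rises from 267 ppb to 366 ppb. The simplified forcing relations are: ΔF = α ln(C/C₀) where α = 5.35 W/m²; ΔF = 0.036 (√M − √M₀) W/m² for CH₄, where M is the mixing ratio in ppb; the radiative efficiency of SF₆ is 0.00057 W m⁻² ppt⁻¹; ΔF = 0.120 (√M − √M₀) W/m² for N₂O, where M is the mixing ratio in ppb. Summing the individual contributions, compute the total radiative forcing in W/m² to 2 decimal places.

ΔF = 4.40 W/m²

CO₂: 5.35 × ln(520/273) = 5.35 × ln(1.90476) = 5.35 × 0.64436 = 3.4473 W/m².
CH₄: 0.036 × (√1931 − √735) = 0.036 × (43.9431 − 27.1109) = 0.036 × 16.8322 = 0.6060 W/m².
SF₆: ΔF = 0.00057 × (19 − 0) = 0.00057 × 19 = 0.0108 W/m².
N₂O: 0.120 × (√366 − √267) = 0.120 × (19.1311 − 16.3401) = 0.120 × 2.7910 = 0.3349 W/m².
Total ΔF = 3.4473 + 0.6060 + 0.0108 + 0.3349 = 4.3990 W/m².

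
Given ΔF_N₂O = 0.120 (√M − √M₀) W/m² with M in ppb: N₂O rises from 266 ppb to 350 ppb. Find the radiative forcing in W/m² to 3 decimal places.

N₂O: 0.120 × (√350 − √266) = 0.120 × (18.7083 − 16.3095) = 0.120 × 2.3988 = 0.2879 W/m².

ΔF = 0.288 W/m²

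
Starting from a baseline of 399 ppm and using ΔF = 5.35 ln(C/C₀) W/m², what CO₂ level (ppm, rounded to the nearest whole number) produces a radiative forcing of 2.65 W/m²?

C ≈ 655 ppm

Set 5.35 ln(C/399) = 2.65, so ln(C/399) = 2.65/5.35 = 0.49533.
Then C/399 = e^0.49533 = 1.64104, giving C = 399 × 1.64104 = 654.77 ppm.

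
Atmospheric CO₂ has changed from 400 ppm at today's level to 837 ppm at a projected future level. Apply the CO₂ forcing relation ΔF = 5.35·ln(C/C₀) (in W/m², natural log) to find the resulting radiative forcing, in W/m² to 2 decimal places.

ΔF = 3.95 W/m²

CO₂: 5.35 × ln(837/400) = 5.35 × ln(2.09250) = 5.35 × 0.73836 = 3.9502 W/m².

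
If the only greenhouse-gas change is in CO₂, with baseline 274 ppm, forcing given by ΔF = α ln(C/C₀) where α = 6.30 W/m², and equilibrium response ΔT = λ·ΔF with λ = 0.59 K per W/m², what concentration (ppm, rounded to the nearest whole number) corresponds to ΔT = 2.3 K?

Required forcing: ΔF = ΔT/λ = 2.3/0.59 = 3.8983 W/m².
Then ln(C/274) = ΔF/6.30 = 3.8983/6.30 = 0.61878.
So C = 274 × e^0.61878 = 274 × 1.85666 = 508.72 ppm.

C ≈ 509 ppm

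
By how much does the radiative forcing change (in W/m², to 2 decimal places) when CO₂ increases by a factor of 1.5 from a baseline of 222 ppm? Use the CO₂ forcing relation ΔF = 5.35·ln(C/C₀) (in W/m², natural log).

ΔF = 2.17 W/m²

Because the forcing depends only on the ratio C/C₀, the initial concentration does not enter.
ΔF = 5.35 × ln(1.5) = 5.35 × 0.40547 = 2.1693 W/m².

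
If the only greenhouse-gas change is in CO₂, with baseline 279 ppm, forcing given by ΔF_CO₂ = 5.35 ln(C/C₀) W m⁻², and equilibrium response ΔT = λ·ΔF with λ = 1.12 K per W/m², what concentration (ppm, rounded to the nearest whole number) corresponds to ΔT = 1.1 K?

Required forcing: ΔF = ΔT/λ = 1.1/1.12 = 0.9821 W/m².
Then ln(C/279) = ΔF/5.35 = 0.9821/5.35 = 0.18357.
So C = 279 × e^0.18357 = 279 × 1.20150 = 335.22 ppm.

C ≈ 335 ppm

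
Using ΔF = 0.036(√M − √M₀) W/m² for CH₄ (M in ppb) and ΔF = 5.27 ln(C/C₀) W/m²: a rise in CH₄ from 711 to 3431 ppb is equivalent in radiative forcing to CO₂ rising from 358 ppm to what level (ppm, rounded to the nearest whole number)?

C ≈ 445 ppm

CH₄ forcing: 0.036 × (√3431 − √711) = 0.036 × (58.5747 − 26.6646) = 0.036 × 31.9101 = 1.14876 W/m².
Set 5.27 ln(C/358) = 1.14876: ln(C/358) = 1.14876/5.27 = 0.21798, so C = 358 × e^0.21798 = 358 × 1.24356 = 445.19 ppm.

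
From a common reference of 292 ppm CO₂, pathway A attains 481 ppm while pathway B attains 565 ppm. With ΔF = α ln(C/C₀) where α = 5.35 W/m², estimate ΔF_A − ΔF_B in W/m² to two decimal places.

ΔF_A − ΔF_B = -0.86 W/m²

ΔF_A = 5.35 ln(481/292) = 5.35 × 0.49911 = 2.6702 W/m².
ΔF_B = 5.35 ln(565/292) = 5.35 × 0.66007 = 3.5314 W/m².
Difference: 2.6702 − 3.5314 = -0.8612 W/m².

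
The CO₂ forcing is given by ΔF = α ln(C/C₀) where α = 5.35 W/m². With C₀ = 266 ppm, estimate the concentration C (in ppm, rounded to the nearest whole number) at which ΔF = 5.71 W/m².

C ≈ 773 ppm

Set 5.35 ln(C/266) = 5.71, so ln(C/266) = 5.71/5.35 = 1.06729.
Then C/266 = e^1.06729 = 2.90749, giving C = 266 × 2.90749 = 773.39 ppm.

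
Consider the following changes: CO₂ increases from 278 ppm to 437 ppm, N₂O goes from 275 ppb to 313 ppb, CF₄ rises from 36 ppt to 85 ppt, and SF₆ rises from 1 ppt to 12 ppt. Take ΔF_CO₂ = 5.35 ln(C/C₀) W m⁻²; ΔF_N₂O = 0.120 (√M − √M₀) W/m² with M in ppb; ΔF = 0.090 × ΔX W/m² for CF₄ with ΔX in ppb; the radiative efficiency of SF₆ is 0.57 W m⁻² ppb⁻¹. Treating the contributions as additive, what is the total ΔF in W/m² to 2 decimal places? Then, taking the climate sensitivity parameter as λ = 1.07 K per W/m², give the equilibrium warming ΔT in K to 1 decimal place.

CO₂: 5.35 × ln(437/278) = 5.35 × ln(1.57194) = 5.35 × 0.45231 = 2.4199 W/m².
N₂O: 0.120 × (√313 − √275) = 0.120 × (17.6918 − 16.5831) = 0.120 × 1.1087 = 0.1330 W/m².
CF₄: Δ = 85 − 36 = 49 ppt = 0.049 ppb; ΔF = 0.090 × 0.049 = 0.0044 W/m².
SF₆: Δ = 12 − 1 = 11 ppt = 0.011 ppb; ΔF = 0.57 × 0.011 = 0.0063 W/m².
Total ΔF = 2.4199 + 0.1330 + 0.0044 + 0.0063 = 2.5636 W/m².
ΔT = λ ΔF = 1.07 × 2.56 = 2.7392 K.

ΔF = 2.56 W/m²; ΔT = 2.7 K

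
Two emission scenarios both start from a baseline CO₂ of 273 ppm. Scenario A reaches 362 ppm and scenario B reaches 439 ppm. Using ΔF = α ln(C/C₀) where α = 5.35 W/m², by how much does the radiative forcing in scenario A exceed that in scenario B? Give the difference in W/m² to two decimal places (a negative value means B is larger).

ΔF_A − ΔF_B = -1.03 W/m²

ΔF_A = 5.35 ln(362/273) = 5.35 × 0.28217 = 1.5096 W/m².
ΔF_B = 5.35 ln(439/273) = 5.35 × 0.47503 = 2.5414 W/m².
Difference: 1.5096 − 2.5414 = -1.0318 W/m².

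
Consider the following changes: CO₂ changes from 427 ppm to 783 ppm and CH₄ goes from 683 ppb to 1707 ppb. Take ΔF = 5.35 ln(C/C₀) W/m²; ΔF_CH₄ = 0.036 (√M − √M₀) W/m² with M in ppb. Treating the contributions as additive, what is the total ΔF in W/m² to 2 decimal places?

ΔF = 3.79 W/m²

CO₂: 5.35 × ln(783/427) = 5.35 × ln(1.83372) = 5.35 × 0.60635 = 3.2440 W/m².
CH₄: 0.036 × (√1707 − √683) = 0.036 × (41.3159 − 26.1343) = 0.036 × 15.1816 = 0.5465 W/m².
Total ΔF = 3.2440 + 0.5465 = 3.7905 W/m².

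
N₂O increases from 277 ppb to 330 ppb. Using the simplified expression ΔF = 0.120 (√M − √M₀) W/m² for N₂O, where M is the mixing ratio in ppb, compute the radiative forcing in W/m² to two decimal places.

N₂O: 0.120 × (√330 − √277) = 0.120 × (18.1659 − 16.6433) = 0.120 × 1.5226 = 0.1827 W/m².

ΔF = 0.18 W/m²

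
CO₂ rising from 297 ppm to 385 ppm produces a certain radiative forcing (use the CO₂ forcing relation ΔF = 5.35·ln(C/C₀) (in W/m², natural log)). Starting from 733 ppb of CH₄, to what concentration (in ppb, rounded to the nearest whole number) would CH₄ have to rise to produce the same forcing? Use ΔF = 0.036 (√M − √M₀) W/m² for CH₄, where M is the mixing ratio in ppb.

M ≈ 4309 ppb

CO₂ forcing: 5.35 × ln(385/297) = 5.35 × 0.259511 = 1.38838 W/m².
Set 0.036(√M − √733) = 1.38838: √M = 1.38838/0.036 + √733 = 38.5661 + 27.0740 = 65.6401.
M = (65.6401)² = 4308.62 ppb.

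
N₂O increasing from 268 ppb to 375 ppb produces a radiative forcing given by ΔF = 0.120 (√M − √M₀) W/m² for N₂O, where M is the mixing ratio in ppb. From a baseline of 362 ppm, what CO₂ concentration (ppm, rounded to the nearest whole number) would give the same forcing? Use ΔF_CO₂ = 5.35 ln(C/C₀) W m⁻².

C ≈ 387 ppm

N₂O forcing: 0.120 × (√375 − √268) = 0.120 × (19.3649 − 16.3707) = 0.120 × 2.9942 = 0.35930 W/m².
Set 5.35 ln(C/362) = 0.35930: ln(C/362) = 0.35930/5.35 = 0.06716, so C = 362 × e^0.06716 = 362 × 1.06947 = 387.15 ppm.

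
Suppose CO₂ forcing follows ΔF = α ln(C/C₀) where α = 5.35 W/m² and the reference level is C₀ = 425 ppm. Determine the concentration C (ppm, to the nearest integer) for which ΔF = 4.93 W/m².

Set 5.35 ln(C/425) = 4.93, so ln(C/425) = 4.93/5.35 = 0.92150.
Then C/425 = e^0.92150 = 2.51306, giving C = 425 × 2.51306 = 1068.05 ppm.

C ≈ 1068 ppm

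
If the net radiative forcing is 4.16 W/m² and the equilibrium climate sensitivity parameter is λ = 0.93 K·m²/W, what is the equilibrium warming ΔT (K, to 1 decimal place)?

ΔT = 3.9 K

ΔT = λ ΔF = 0.93 × 4.16 = 3.8688 K.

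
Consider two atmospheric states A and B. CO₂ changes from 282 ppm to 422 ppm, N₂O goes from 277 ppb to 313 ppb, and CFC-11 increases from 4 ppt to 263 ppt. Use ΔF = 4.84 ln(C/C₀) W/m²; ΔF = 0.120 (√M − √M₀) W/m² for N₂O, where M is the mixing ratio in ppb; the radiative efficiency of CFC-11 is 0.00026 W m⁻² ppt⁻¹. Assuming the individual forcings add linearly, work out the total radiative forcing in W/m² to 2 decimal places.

ΔF = 2.14 W/m²

CO₂: 4.84 × ln(422/282) = 4.84 × ln(1.49645) = 4.84 × 0.40310 = 1.9510 W/m².
N₂O: 0.120 × (√313 − √277) = 0.120 × (17.6918 − 16.6433) = 0.120 × 1.0485 = 0.1258 W/m².
CFC-11: ΔF = 0.00026 × (263 − 4) = 0.00026 × 259 = 0.0673 W/m².
Total ΔF = 1.9510 + 0.1258 + 0.0673 = 2.1441 W/m².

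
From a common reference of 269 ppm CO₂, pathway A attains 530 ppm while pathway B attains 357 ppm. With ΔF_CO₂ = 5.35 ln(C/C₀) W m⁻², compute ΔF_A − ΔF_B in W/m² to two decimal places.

ΔF_A = 5.35 ln(530/269) = 5.35 × 0.67817 = 3.6282 W/m².
ΔF_B = 5.35 ln(357/269) = 5.35 × 0.28302 = 1.5142 W/m².
Difference: 3.6282 − 1.5142 = 2.1140 W/m².
(Equivalently, ΔF_A − ΔF_B = 5.35 ln(530/357) = 5.35 × 0.39514 = 2.1140 W/m².)

ΔF_A − ΔF_B = 2.11 W/m²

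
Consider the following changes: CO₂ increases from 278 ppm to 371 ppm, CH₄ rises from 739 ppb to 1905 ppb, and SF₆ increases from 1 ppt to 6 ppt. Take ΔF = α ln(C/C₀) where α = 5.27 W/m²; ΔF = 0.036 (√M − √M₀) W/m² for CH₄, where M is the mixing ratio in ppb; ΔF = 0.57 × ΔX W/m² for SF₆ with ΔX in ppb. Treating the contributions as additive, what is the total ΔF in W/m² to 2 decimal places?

ΔF = 2.12 W/m²

CO₂: 5.27 × ln(371/278) = 5.27 × ln(1.33453) = 5.27 × 0.28858 = 1.5208 W/m².
CH₄: 0.036 × (√1905 − √739) = 0.036 × (43.6463 − 27.1846) = 0.036 × 16.4617 = 0.5926 W/m².
SF₆: Δ = 6 − 1 = 5 ppt = 0.005 ppb; ΔF = 0.57 × 0.005 = 0.0029 W/m².
Total ΔF = 1.5208 + 0.5926 + 0.0029 = 2.1163 W/m².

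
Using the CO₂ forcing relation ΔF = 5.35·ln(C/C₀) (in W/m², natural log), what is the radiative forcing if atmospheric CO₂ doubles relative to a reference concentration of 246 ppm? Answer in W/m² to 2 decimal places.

Because the forcing depends only on the ratio C/C₀, the initial concentration does not enter.
ΔF = 5.35 × ln(2) = 5.35 × 0.69315 = 3.7084 W/m².

ΔF = 3.71 W/m²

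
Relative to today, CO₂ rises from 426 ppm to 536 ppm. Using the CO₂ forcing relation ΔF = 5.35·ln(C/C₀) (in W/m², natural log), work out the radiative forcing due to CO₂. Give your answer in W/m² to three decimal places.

ΔF = 1.229 W/m²

CO₂: 5.35 × ln(536/426) = 5.35 × ln(1.25822) = 5.35 × 0.22970 = 1.2289 W/m².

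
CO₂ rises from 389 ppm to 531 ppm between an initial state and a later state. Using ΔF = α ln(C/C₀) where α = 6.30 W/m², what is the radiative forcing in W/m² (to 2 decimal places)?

CO₂: 6.30 × ln(531/389) = 6.30 × ln(1.36504) = 6.30 × 0.31118 = 1.9604 W/m².

ΔF = 1.96 W/m²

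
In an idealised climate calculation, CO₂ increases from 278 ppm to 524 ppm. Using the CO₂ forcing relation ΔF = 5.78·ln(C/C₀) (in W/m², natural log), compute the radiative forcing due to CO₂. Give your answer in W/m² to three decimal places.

CO₂: 5.78 × ln(524/278) = 5.78 × ln(1.88489) = 5.78 × 0.63387 = 3.6638 W/m².

ΔF = 3.664 W/m²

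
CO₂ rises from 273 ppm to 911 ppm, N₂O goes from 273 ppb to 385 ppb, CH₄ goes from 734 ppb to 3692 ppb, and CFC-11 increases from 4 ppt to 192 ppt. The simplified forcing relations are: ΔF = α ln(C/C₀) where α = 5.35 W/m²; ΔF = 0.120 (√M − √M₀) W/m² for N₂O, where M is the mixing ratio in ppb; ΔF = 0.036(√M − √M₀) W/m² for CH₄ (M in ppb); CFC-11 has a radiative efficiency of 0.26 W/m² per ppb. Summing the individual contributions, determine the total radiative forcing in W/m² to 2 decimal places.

ΔF = 8.08 W/m²

CO₂: 5.35 × ln(911/273) = 5.35 × ln(3.33700) = 5.35 × 1.20507 = 6.4471 W/m².
N₂O: 0.120 × (√385 − √273) = 0.120 × (19.6214 − 16.5227) = 0.120 × 3.0987 = 0.3718 W/m².
CH₄: 0.036 × (√3692 − √734) = 0.036 × (60.7618 − 27.0924) = 0.036 × 33.6694 = 1.2121 W/m².
CFC-11: Δ = 192 − 4 = 188 ppt = 0.188 ppb; ΔF = 0.26 × 0.188 = 0.0489 W/m².
Total ΔF = 6.4471 + 0.3718 + 1.2121 + 0.0489 = 8.0799 W/m².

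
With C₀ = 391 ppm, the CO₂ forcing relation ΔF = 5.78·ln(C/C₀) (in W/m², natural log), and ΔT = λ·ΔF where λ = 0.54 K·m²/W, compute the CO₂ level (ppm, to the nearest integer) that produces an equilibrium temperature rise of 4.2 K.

Required forcing: ΔF = ΔT/λ = 4.2/0.54 = 7.7778 W/m².
Then ln(C/391) = ΔF/5.78 = 7.7778/5.78 = 1.34564.
So C = 391 × e^1.34564 = 391 × 3.84064 = 1501.69 ppm.

C ≈ 1502 ppm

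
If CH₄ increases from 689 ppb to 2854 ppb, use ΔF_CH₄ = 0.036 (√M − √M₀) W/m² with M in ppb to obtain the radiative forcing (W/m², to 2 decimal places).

CH₄: 0.036 × (√2854 − √689) = 0.036 × (53.4228 − 26.2488) = 0.036 × 27.1740 = 0.9783 W/m².

ΔF = 0.98 W/m²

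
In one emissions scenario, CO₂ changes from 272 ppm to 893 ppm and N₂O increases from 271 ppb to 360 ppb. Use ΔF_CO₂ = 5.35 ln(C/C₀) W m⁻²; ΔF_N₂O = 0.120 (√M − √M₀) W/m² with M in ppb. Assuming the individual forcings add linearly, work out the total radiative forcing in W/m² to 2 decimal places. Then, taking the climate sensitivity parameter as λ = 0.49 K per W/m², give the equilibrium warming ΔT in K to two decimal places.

CO₂: 5.35 × ln(893/272) = 5.35 × ln(3.28309) = 5.35 × 1.18879 = 6.3600 W/m².
N₂O: 0.120 × (√360 − √271) = 0.120 × (18.9737 − 16.4621) = 0.120 × 2.5116 = 0.3014 W/m².
Total ΔF = 6.3600 + 0.3014 = 6.6614 W/m².
ΔT = λ ΔF = 0.49 × 6.66 = 3.2634 K.

ΔF = 6.66 W/m²; ΔT = 3.26 K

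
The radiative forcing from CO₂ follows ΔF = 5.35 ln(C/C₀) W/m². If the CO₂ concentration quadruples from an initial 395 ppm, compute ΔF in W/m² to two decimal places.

Because the forcing depends only on the ratio C/C₀, the initial concentration does not enter.
ΔF = 5.35 × ln(4) = 5.35 × 1.38629 = 7.4167 W/m².

ΔF = 7.42 W/m²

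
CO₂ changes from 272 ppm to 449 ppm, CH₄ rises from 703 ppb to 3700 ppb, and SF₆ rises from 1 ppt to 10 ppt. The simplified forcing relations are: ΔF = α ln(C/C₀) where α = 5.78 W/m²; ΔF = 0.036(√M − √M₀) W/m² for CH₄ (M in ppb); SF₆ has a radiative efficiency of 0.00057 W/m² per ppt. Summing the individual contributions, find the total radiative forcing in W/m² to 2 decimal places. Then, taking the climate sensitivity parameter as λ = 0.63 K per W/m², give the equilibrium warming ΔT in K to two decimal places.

ΔF = 4.14 W/m²; ΔT = 2.61 K

CO₂: 5.78 × ln(449/272) = 5.78 × ln(1.65074) = 5.78 × 0.50122 = 2.8971 W/m².
CH₄: 0.036 × (√3700 − √703) = 0.036 × (60.8276 − 26.5141) = 0.036 × 34.3135 = 1.2353 W/m².
SF₆: ΔF = 0.00057 × (10 − 1) = 0.00057 × 9 = 0.0051 W/m².
Total ΔF = 2.8971 + 1.2353 + 0.0051 = 4.1375 W/m².
ΔT = λ ΔF = 0.63 × 4.14 = 2.6082 K.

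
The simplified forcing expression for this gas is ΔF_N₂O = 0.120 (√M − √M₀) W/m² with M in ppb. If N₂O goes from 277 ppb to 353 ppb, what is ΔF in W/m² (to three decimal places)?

N₂O: 0.120 × (√353 − √277) = 0.120 × (18.7883 − 16.6433) = 0.120 × 2.1450 = 0.2574 W/m².

ΔF = 0.257 W/m²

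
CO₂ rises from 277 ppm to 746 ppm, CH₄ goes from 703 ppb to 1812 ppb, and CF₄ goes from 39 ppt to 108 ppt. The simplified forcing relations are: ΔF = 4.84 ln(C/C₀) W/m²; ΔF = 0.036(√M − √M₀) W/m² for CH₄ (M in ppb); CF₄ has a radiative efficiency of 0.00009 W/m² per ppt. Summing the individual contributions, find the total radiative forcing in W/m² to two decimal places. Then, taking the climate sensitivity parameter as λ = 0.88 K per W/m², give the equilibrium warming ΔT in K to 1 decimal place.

CO₂: 4.84 × ln(746/277) = 4.84 × ln(2.69314) = 4.84 × 0.99071 = 4.7950 W/m².
CH₄: 0.036 × (√1812 − √703) = 0.036 × (42.5676 − 26.5141) = 0.036 × 16.0535 = 0.5779 W/m².
CF₄: ΔF = 0.00009 × (108 − 39) = 0.00009 × 69 = 0.0062 W/m².
Total ΔF = 4.7950 + 0.5779 + 0.0062 = 5.3791 W/m².
ΔT = λ ΔF = 0.88 × 5.38 = 4.7344 K.

ΔF = 5.38 W/m²; ΔT = 4.7 K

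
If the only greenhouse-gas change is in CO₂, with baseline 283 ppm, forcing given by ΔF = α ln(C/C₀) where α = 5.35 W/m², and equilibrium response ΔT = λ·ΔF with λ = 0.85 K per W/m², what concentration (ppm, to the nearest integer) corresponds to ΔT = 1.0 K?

Required forcing: ΔF = ΔT/λ = 1.0/0.85 = 1.1765 W/m².
Then ln(C/283) = ΔF/5.35 = 1.1765/5.35 = 0.21991.
So C = 283 × e^0.21991 = 283 × 1.24596 = 352.61 ppm.

C ≈ 353 ppm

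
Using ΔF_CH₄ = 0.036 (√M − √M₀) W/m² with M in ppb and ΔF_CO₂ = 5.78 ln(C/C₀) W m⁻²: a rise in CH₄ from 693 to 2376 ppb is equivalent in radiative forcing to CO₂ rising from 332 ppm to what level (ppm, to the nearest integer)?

CH₄ forcing: 0.036 × (√2376 − √693) = 0.036 × (48.7442 − 26.3249) = 0.036 × 22.4193 = 0.80709 W/m².
Set 5.78 ln(C/332) = 0.80709: ln(C/332) = 0.80709/5.78 = 0.13963, so C = 332 × e^0.13963 = 332 × 1.14985 = 381.75 ppm.

C ≈ 382 ppm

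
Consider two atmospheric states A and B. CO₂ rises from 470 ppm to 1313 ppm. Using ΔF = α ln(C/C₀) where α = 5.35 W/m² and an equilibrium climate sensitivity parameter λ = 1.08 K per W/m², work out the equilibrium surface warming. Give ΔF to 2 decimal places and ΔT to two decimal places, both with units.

CO₂: 5.35 × ln(1313/470) = 5.35 × ln(2.79362) = 5.35 × 1.02734 = 5.4963 W/m².
ΔT = λ ΔF = 1.08 × 5.50 = 5.9400 K.

ΔF = 5.50 W/m²; ΔT = 5.94 K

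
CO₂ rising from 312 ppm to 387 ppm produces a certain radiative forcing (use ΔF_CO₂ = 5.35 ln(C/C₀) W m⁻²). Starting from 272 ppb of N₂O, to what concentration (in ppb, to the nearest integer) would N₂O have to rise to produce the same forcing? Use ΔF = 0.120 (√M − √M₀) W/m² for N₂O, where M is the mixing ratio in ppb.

CO₂ forcing: 5.35 × ln(387/312) = 5.35 × 0.215422 = 1.15251 W/m².
Set 0.120(√M − √272) = 1.15251: √M = 1.15251/0.120 + √272 = 9.6043 + 16.4924 = 26.0967.
M = (26.0967)² = 681.04 ppb.

M ≈ 681 ppb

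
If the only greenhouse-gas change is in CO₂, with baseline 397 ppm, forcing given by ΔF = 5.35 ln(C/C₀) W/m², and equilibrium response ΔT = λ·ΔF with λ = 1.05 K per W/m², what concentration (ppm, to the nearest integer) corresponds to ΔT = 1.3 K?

Required forcing: ΔF = ΔT/λ = 1.3/1.05 = 1.2381 W/m².
Then ln(C/397) = ΔF/5.35 = 1.2381/5.35 = 0.23142.
So C = 397 × e^0.23142 = 397 × 1.26039 = 500.37 ppm.

C ≈ 500 ppm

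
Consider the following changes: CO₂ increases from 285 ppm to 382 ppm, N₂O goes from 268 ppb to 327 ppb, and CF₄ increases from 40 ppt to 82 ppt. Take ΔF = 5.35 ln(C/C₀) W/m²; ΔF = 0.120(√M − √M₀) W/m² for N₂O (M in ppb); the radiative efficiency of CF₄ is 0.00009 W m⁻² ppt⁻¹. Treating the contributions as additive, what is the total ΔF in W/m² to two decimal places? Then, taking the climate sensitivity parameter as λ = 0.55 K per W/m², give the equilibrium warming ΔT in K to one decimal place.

CO₂: 5.35 × ln(382/285) = 5.35 × ln(1.34035) = 5.35 × 0.29293 = 1.5672 W/m².
N₂O: 0.120 × (√327 − √268) = 0.120 × (18.0831 − 16.3707) = 0.120 × 1.7124 = 0.2055 W/m².
CF₄: ΔF = 0.00009 × (82 − 40) = 0.00009 × 42 = 0.0038 W/m².
Total ΔF = 1.5672 + 0.2055 + 0.0038 = 1.7765 W/m².
ΔT = λ ΔF = 0.55 × 1.78 = 0.9790 K.

ΔF = 1.78 W/m²; ΔT = 1.0 K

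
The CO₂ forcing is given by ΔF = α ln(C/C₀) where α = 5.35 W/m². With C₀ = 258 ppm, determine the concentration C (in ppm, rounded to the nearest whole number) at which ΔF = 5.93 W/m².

Set 5.35 ln(C/258) = 5.93, so ln(C/258) = 5.93/5.35 = 1.10841.
Then C/258 = e^1.10841 = 3.02954, giving C = 258 × 3.02954 = 781.62 ppm.

C ≈ 782 ppm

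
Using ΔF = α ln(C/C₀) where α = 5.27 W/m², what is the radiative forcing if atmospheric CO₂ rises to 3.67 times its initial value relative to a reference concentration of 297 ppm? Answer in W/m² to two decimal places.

ΔF = 6.85 W/m²

ΔF = 5.27 × ln(3.67) = 5.27 × 1.30019 = 6.8520 W/m².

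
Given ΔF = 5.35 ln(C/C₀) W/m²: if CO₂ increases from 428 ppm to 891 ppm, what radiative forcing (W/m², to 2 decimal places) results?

CO₂ absorption bands are partially saturated, so forcing scales with the logarithm of the concentration ratio.
CO₂: 5.35 × ln(891/428) = 5.35 × ln(2.08178) = 5.35 × 0.73322 = 3.9227 W/m².

ΔF = 3.92 W/m²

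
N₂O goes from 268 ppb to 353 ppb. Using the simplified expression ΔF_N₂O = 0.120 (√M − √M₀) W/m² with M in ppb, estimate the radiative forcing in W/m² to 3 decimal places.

ΔF = 0.290 W/m²

N₂O: 0.120 × (√353 − √268) = 0.120 × (18.7883 − 16.3707) = 0.120 × 2.4176 = 0.2901 W/m².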